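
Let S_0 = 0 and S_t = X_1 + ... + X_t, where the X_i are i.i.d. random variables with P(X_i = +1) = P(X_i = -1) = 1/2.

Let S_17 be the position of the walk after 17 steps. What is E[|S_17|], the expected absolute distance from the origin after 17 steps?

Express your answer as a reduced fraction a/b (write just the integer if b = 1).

Answer: 109395/32768

Derivation:
S_17 takes values m ≡ 1 (mod 2) with |m| ≤ 17; P(S_17=m) = C(17,(17+m)/2)/2^17.
Total paths: 2^17 = 131072
Distribution: P(S=-17)=1/131072, P(S=-15)=17/131072, P(S=-13)=136/131072, P(S=-11)=680/131072, P(S=-9)=2380/131072, P(S=-7)=6188/131072, P(S=-5)=12376/131072, P(S=-3)=19448/131072, P(S=-1)=24310/131072, P(S=1)=24310/131072, P(S=3)=19448/131072, P(S=5)=12376/131072, P(S=7)=6188/131072, P(S=9)=2380/131072, P(S=11)=680/131072, P(S=13)=136/131072, P(S=15)=17/131072, P(S=17)=1/131072
E[|S_17|] = Σ_m |m|·P(S_17=m) = 437580/131072 = 109395/32768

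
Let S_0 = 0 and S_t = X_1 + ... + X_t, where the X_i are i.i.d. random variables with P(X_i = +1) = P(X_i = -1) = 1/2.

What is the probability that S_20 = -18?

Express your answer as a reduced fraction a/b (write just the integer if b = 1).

Answer: 5/262144

Derivation:
To reach position -18 after 20 steps: need 1 step of +1 and 19 of -1.
Favorable paths: C(20,1) = 20
Total paths: 2^20 = 1048576
P = 20/1048576 = 5/262144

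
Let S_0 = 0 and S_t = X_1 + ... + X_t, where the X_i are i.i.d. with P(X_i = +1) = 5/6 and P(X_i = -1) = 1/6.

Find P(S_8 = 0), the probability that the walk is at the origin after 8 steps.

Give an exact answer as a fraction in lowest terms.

Answer: 21875/839808

Derivation:
To be at 0 after 8 steps: need exactly 4 steps of +1 and 4 of -1.
Number of such sequences: C(8,4) = 70
Each has probability (5/6)^4 · (1/6)^4 = 625/1679616
P = 70 · 625/1679616 = 21875/839808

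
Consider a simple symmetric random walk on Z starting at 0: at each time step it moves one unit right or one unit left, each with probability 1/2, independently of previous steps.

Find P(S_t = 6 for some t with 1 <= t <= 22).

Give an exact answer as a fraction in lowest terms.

Count via complement. Let g(t,s) = #length-t paths at position s with S_1..S_t all ≠ 6.
g(t,s) = g(t-1,s-1) + g(t-1,s+1) for s ≠ 6; g(t,6) = 0.
t=0: g(0,0)=1
t=1: g(1,-1)=1 g(1,1)=1
t=2: g(2,-2)=1 g(2,0)=2 g(2,2)=1
t=3: g(3,-3)=1 g(3,-1)=3 g(3,1)=3 g(3,3)=1
t=4: g(4,-4)=1 g(4,-2)=4 g(4,0)=6 g(4,2)=4 g(4,4)=1
t=5: g(5,-5)=1 g(5,-3)=5 g(5,-1)=10 g(5,1)=10 g(5,3)=5 g(5,5)=1
t=6: g(6,-6)=1 g(6,-4)=6 g(6,-2)=15 g(6,0)=20 g(6,2)=15 g(6,4)=6
t=7: g(7,-7)=1 g(7,-5)=7 g(7,-3)=21 g(7,-1)=35 g(7,1)=35 g(7,3)=21 g(7,5)=6
t=8: g(8,-8)=1 g(8,-6)=8 g(8,-4)=28 g(8,-2)=56 g(8,0)=70 g(8,2)=56 g(8,4)=27
t=9: g(9,-9)=1 g(9,-7)=9 g(9,-5)=36 g(9,-3)=84 g(9,-1)=126 g(9,1)=126 g(9,3)=83 g(9,5)=27
t=10: g(10,-10)=1 g(10,-8)=10 g(10,-6)=45 g(10,-4)=120 g(10,-2)=210 g(10,0)=252 g(10,2)=209 g(10,4)=110
t=11: g(11,-11)=1 g(11,-9)=11 g(11,-7)=55 g(11,-5)=165 g(11,-3)=330 g(11,-1)=462 g(11,1)=461 g(11,3)=319 g(11,5)=110
t=12: g(12,-12)=1 g(12,-10)=12 g(12,-8)=66 g(12,-6)=220 g(12,-4)=495 g(12,-2)=792 g(12,0)=923 g(12,2)=780 g(12,4)=429
t=13: g(13,-13)=1 g(13,-11)=13 g(13,-9)=78 g(13,-7)=286 g(13,-5)=715 g(13,-3)=1287 g(13,-1)=1715 g(13,1)=1703 g(13,3)=1209 g(13,5)=429
t=14: g(14,-14)=1 g(14,-12)=14 g(14,-10)=91 g(14,-8)=364 g(14,-6)=1001 g(14,-4)=2002 g(14,-2)=3002 g(14,0)=3418 g(14,2)=2912 g(14,4)=1638
t=15: g(15,-15)=1 g(15,-13)=15 g(15,-11)=105 g(15,-9)=455 g(15,-7)=1365 g(15,-5)=3003 g(15,-3)=5004 g(15,-1)=6420 g(15,1)=6330 g(15,3)=4550 g(15,5)=1638
t=16: g(16,-16)=1 g(16,-14)=16 g(16,-12)=120 g(16,-10)=560 g(16,-8)=1820 g(16,-6)=4368 g(16,-4)=8007 g(16,-2)=11424 g(16,0)=12750 g(16,2)=10880 g(16,4)=6188
t=17: g(17,-17)=1 g(17,-15)=17 g(17,-13)=136 g(17,-11)=680 g(17,-9)=2380 g(17,-7)=6188 g(17,-5)=12375 g(17,-3)=19431 g(17,-1)=24174 g(17,1)=23630 g(17,3)=17068 g(17,5)=6188
t=18: g(18,-18)=1 g(18,-16)=18 g(18,-14)=153 g(18,-12)=816 g(18,-10)=3060 g(18,-8)=8568 g(18,-6)=18563 g(18,-4)=31806 g(18,-2)=43605 g(18,0)=47804 g(18,2)=40698 g(18,4)=23256
t=19: g(19,-19)=1 g(19,-17)=19 g(19,-15)=171 g(19,-13)=969 g(19,-11)=3876 g(19,-9)=11628 g(19,-7)=27131 g(19,-5)=50369 g(19,-3)=75411 g(19,-1)=91409 g(19,1)=88502 g(19,3)=63954 g(19,5)=23256
t=20: g(20,-20)=1 g(20,-18)=20 g(20,-16)=190 g(20,-14)=1140 g(20,-12)=4845 g(20,-10)=15504 g(20,-8)=38759 g(20,-6)=77500 g(20,-4)=125780 g(20,-2)=166820 g(20,0)=179911 g(20,2)=152456 g(20,4)=87210
t=21: g(21,-21)=1 g(21,-19)=21 g(21,-17)=210 g(21,-15)=1330 g(21,-13)=5985 g(21,-11)=20349 g(21,-9)=54263 g(21,-7)=116259 g(21,-5)=203280 g(21,-3)=292600 g(21,-1)=346731 g(21,1)=332367 g(21,3)=239666 g(21,5)=87210
t=22: g(22,-22)=1 g(22,-20)=22 g(22,-18)=231 g(22,-16)=1540 g(22,-14)=7315 g(22,-12)=26334 g(22,-10)=74612 g(22,-8)=170522 g(22,-6)=319539 g(22,-4)=495880 g(22,-2)=639331 g(22,0)=679098 g(22,2)=572033 g(22,4)=326876
Paths never hitting 6: Σ_s g(22,s) = 3313334
Paths hitting 6: 2^22 - 3313334 = 880970
P = 880970/4194304 = 440485/2097152

Answer: 440485/2097152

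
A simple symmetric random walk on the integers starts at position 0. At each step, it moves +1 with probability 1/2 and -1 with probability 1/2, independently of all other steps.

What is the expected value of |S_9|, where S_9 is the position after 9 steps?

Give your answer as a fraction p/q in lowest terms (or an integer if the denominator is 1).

Answer: 315/128

Derivation:
S_9 takes values m ≡ 1 (mod 2) with |m| ≤ 9; P(S_9=m) = C(9,(9+m)/2)/2^9.
Total paths: 2^9 = 512
Distribution: P(S=-9)=1/512, P(S=-7)=9/512, P(S=-5)=36/512, P(S=-3)=84/512, P(S=-1)=126/512, P(S=1)=126/512, P(S=3)=84/512, P(S=5)=36/512, P(S=7)=9/512, P(S=9)=1/512
E[|S_9|] = Σ_m |m|·P(S_9=m) = 1260/512 = 315/128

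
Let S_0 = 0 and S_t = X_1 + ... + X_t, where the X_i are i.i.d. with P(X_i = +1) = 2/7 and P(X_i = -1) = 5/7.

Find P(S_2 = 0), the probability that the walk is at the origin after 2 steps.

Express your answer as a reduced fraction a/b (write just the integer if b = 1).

Answer: 20/49

Derivation:
To be at 0 after 2 steps: need exactly 1 step of +1 and 1 of -1.
Number of such sequences: C(2,1) = 2
Each has probability (2/7)^1 · (5/7)^1 = 10/49
P = 2 · 10/49 = 20/49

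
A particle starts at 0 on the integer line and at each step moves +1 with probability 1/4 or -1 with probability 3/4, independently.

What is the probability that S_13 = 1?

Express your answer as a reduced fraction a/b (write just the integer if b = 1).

Answer: 312741/16777216

Derivation:
To reach position 1 after 13 steps: need 7 steps of +1 and 6 steps of -1.
Number of such sequences: C(13,7) = 1716
Each has probability (1/4)^7 · (3/4)^6 = 729/67108864
P = 1716 · 729/67108864 = 312741/16777216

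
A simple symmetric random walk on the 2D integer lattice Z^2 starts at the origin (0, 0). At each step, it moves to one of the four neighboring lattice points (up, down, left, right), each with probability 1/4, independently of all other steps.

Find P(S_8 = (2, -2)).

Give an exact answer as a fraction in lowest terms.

Answer: 245/8192

Derivation:
Let h be the number of horizontal steps (so 8-h are vertical). To end at (2,-2) need (h+2)/2 right-steps and ((8-h)-2)/2 up-steps.
Sum over h with 2 ≤ h ≤ 6, h ≡ 0 (mod 2), 8-h ≡ 0 (mod 2):
h=2: C(8,2)·C(2,2)·C(6,2) = 28·1·15 = 420
h=4: C(8,4)·C(4,3)·C(4,1) = 70·4·4 = 1120
h=6: C(8,6)·C(6,4)·C(2,0) = 28·15·1 = 420
Total favorable: 1960
Total paths: 4^8 = 65536
P = 1960/65536 = 245/8192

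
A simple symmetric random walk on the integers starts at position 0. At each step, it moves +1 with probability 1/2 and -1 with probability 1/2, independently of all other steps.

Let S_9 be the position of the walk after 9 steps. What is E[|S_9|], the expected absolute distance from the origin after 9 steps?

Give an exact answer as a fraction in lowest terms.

S_9 takes values m ≡ 1 (mod 2) with |m| ≤ 9; P(S_9=m) = C(9,(9+m)/2)/2^9.
Total paths: 2^9 = 512
Distribution: P(S=-9)=1/512, P(S=-7)=9/512, P(S=-5)=36/512, P(S=-3)=84/512, P(S=-1)=126/512, P(S=1)=126/512, P(S=3)=84/512, P(S=5)=36/512, P(S=7)=9/512, P(S=9)=1/512
E[|S_9|] = Σ_m |m|·P(S_9=m) = 1260/512 = 315/128

Answer: 315/128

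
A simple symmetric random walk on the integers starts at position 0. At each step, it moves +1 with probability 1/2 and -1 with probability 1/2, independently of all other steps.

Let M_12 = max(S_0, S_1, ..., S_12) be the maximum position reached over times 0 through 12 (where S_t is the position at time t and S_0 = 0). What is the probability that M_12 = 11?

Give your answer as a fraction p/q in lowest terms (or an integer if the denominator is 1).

Answer: 1/4096

Derivation:
Let M_12 = max(S_0,...,S_12). Use the reflection principle: for j ≥ 1, #{paths with M_12 ≥ j} = #{S_12 ≥ j} + #{S_12 ≥ j+1}.
By reflection, #{M_12 ≥ 11} = #{S_12 ≥ 11} + #{S_12 ≥ 12} = 1 + 1 = 2.
#{M_12 ≥ 12} = #{S_12 ≥ 12} + #{S_12 ≥ 13} = 1 + 0 = 1.
#{M_12 = 11} = 2 - 1 = 1.
P(M_12 = 11) = 1/4096 = 1/4096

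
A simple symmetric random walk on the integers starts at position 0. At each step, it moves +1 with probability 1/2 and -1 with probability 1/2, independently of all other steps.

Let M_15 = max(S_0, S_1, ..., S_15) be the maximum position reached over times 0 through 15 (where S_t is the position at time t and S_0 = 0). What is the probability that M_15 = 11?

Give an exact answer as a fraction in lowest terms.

Let M_15 = max(S_0,...,S_15). Use the reflection principle: for j ≥ 1, #{paths with M_15 ≥ j} = #{S_15 ≥ j} + #{S_15 ≥ j+1}.
By reflection, #{M_15 ≥ 11} = #{S_15 ≥ 11} + #{S_15 ≥ 12} = 121 + 16 = 137.
#{M_15 ≥ 12} = #{S_15 ≥ 12} + #{S_15 ≥ 13} = 16 + 16 = 32.
#{M_15 = 11} = 137 - 32 = 105.
P(M_15 = 11) = 105/32768 = 105/32768

Answer: 105/32768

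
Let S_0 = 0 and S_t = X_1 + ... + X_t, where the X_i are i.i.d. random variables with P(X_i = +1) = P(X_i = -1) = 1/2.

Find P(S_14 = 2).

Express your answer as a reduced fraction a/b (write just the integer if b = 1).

Answer: 3003/16384

Derivation:
To reach position 2 after 14 steps: need 8 steps of +1 and 6 of -1.
Favorable paths: C(14,8) = 3003
Total paths: 2^14 = 16384
P = 3003/16384 = 3003/16384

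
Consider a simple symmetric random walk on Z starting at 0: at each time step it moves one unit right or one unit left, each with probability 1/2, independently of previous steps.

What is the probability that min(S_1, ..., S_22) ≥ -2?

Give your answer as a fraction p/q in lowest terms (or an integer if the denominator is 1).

Let f(t,s) = #length-t paths at position s with S_1..S_t all ≥ -2.
f(t,s) = f(t-1,s-1) + f(t-1,s+1) for s ≥ -2; f(t,s) = 0 for s < -2.
t=0: f(0,0)=1
t=1: f(1,-1)=1 f(1,1)=1
t=2: f(2,-2)=1 f(2,0)=2 f(2,2)=1
t=3: f(3,-1)=3 f(3,1)=3 f(3,3)=1
t=4: f(4,-2)=3 f(4,0)=6 f(4,2)=4 f(4,4)=1
t=5: f(5,-1)=9 f(5,1)=10 f(5,3)=5 f(5,5)=1
t=6: f(6,-2)=9 f(6,0)=19 f(6,2)=15 f(6,4)=6 f(6,6)=1
t=7: f(7,-1)=28 f(7,1)=34 f(7,3)=21 f(7,5)=7 f(7,7)=1
t=8: f(8,-2)=28 f(8,0)=62 f(8,2)=55 f(8,4)=28 f(8,6)=8 f(8,8)=1
t=9: f(9,-1)=90 f(9,1)=117 f(9,3)=83 f(9,5)=36 f(9,7)=9 f(9,9)=1
t=10: f(10,-2)=90 f(10,0)=207 f(10,2)=200 f(10,4)=119 f(10,6)=45 f(10,8)=10 f(10,10)=1
t=11: f(11,-1)=297 f(11,1)=407 f(11,3)=319 f(11,5)=164 f(11,7)=55 f(11,9)=11 f(11,11)=1
t=12: f(12,-2)=297 f(12,0)=704 f(12,2)=726 f(12,4)=483 f(12,6)=219 f(12,8)=66 f(12,10)=12 f(12,12)=1
t=13: f(13,-1)=1001 f(13,1)=1430 f(13,3)=1209 f(13,5)=702 f(13,7)=285 f(13,9)=78 f(13,11)=13 f(13,13)=1
t=14: f(14,-2)=1001 f(14,0)=2431 f(14,2)=2639 f(14,4)=1911 f(14,6)=987 f(14,8)=363 f(14,10)=91 f(14,12)=14 f(14,14)=1
t=15: f(15,-1)=3432 f(15,1)=5070 f(15,3)=4550 f(15,5)=2898 f(15,7)=1350 f(15,9)=454 f(15,11)=105 f(15,13)=15 f(15,15)=1
t=16: f(16,-2)=3432 f(16,0)=8502 f(16,2)=9620 f(16,4)=7448 f(16,6)=4248 f(16,8)=1804 f(16,10)=559 f(16,12)=120 f(16,14)=16 f(16,16)=1
t=17: f(17,-1)=11934 f(17,1)=18122 f(17,3)=17068 f(17,5)=11696 f(17,7)=6052 f(17,9)=2363 f(17,11)=679 f(17,13)=136 f(17,15)=17 f(17,17)=1
t=18: f(18,-2)=11934 f(18,0)=30056 f(18,2)=35190 f(18,4)=28764 f(18,6)=17748 f(18,8)=8415 f(18,10)=3042 f(18,12)=815 f(18,14)=153 f(18,16)=18 f(18,18)=1
t=19: f(19,-1)=41990 f(19,1)=65246 f(19,3)=63954 f(19,5)=46512 f(19,7)=26163 f(19,9)=11457 f(19,11)=3857 f(19,13)=968 f(19,15)=171 f(19,17)=19 f(19,19)=1
t=20: f(20,-2)=41990 f(20,0)=107236 f(20,2)=129200 f(20,4)=110466 f(20,6)=72675 f(20,8)=37620 f(20,10)=15314 f(20,12)=4825 f(20,14)=1139 f(20,16)=190 f(20,18)=20 f(20,20)=1
t=21: f(21,-1)=149226 f(21,1)=236436 f(21,3)=239666 f(21,5)=183141 f(21,7)=110295 f(21,9)=52934 f(21,11)=20139 f(21,13)=5964 f(21,15)=1329 f(21,17)=210 f(21,19)=21 f(21,21)=1
t=22: f(22,-2)=149226 f(22,0)=385662 f(22,2)=476102 f(22,4)=422807 f(22,6)=293436 f(22,8)=163229 f(22,10)=73073 f(22,12)=26103 f(22,14)=7293 f(22,16)=1539 f(22,18)=231 f(22,20)=22 f(22,22)=1
Σ_s f(22,s) = 1998724
P = 1998724/4194304 = 499681/1048576

Answer: 499681/1048576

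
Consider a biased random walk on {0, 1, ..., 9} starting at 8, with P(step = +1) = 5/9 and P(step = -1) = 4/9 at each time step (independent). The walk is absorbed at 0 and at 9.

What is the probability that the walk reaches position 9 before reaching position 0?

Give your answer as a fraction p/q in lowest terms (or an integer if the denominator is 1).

Answer: 1625445/1690981

Derivation:
Biased walk: p = 5/9, q = 4/9, r = q/p = 4/5
Gambler's ruin: P(hit 9 before 0 | start at 8) = (1 - r^a)/(1 - r^N)
r^8 = 65536/390625; r^9 = 262144/1953125
P = (1 - 65536/390625) / (1 - 262144/1953125) = 325089/390625 / 1690981/1953125 = 1625445/1690981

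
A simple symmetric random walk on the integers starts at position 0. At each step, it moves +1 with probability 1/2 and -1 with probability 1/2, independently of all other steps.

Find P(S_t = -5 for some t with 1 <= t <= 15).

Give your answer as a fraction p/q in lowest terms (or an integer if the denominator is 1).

Count via complement. Let g(t,s) = #length-t paths at position s with S_1..S_t all ≠ -5.
g(t,s) = g(t-1,s-1) + g(t-1,s+1) for s ≠ -5; g(t,-5) = 0.
t=0: g(0,0)=1
t=1: g(1,-1)=1 g(1,1)=1
t=2: g(2,-2)=1 g(2,0)=2 g(2,2)=1
t=3: g(3,-3)=1 g(3,-1)=3 g(3,1)=3 g(3,3)=1
t=4: g(4,-4)=1 g(4,-2)=4 g(4,0)=6 g(4,2)=4 g(4,4)=1
t=5: g(5,-3)=5 g(5,-1)=10 g(5,1)=10 g(5,3)=5 g(5,5)=1
t=6: g(6,-4)=5 g(6,-2)=15 g(6,0)=20 g(6,2)=15 g(6,4)=6 g(6,6)=1
t=7: g(7,-3)=20 g(7,-1)=35 g(7,1)=35 g(7,3)=21 g(7,5)=7 g(7,7)=1
t=8: g(8,-4)=20 g(8,-2)=55 g(8,0)=70 g(8,2)=56 g(8,4)=28 g(8,6)=8 g(8,8)=1
t=9: g(9,-3)=75 g(9,-1)=125 g(9,1)=126 g(9,3)=84 g(9,5)=36 g(9,7)=9 g(9,9)=1
t=10: g(10,-4)=75 g(10,-2)=200 g(10,0)=251 g(10,2)=210 g(10,4)=120 g(10,6)=45 g(10,8)=10 g(10,10)=1
t=11: g(11,-3)=275 g(11,-1)=451 g(11,1)=461 g(11,3)=330 g(11,5)=165 g(11,7)=55 g(11,9)=11 g(11,11)=1
t=12: g(12,-4)=275 g(12,-2)=726 g(12,0)=912 g(12,2)=791 g(12,4)=495 g(12,6)=220 g(12,8)=66 g(12,10)=12 g(12,12)=1
t=13: g(13,-3)=1001 g(13,-1)=1638 g(13,1)=1703 g(13,3)=1286 g(13,5)=715 g(13,7)=286 g(13,9)=78 g(13,11)=13 g(13,13)=1
t=14: g(14,-4)=1001 g(14,-2)=2639 g(14,0)=3341 g(14,2)=2989 g(14,4)=2001 g(14,6)=1001 g(14,8)=364 g(14,10)=91 g(14,12)=14 g(14,14)=1
t=15: g(15,-3)=3640 g(15,-1)=5980 g(15,1)=6330 g(15,3)=4990 g(15,5)=3002 g(15,7)=1365 g(15,9)=455 g(15,11)=105 g(15,13)=15 g(15,15)=1
Paths never hitting -5: Σ_s g(15,s) = 25883
Paths hitting -5: 2^15 - 25883 = 6885
P = 6885/32768 = 6885/32768

Answer: 6885/32768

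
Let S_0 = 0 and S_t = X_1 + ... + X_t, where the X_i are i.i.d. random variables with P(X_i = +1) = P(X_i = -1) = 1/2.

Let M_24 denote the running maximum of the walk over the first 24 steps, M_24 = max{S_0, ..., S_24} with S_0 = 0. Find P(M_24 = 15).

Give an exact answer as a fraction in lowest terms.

Answer: 5313/8388608

Derivation:
Let M_24 = max(S_0,...,S_24). Use the reflection principle: for j ≥ 1, #{paths with M_24 ≥ j} = #{S_24 ≥ j} + #{S_24 ≥ j+1}.
By reflection, #{M_24 ≥ 15} = #{S_24 ≥ 15} + #{S_24 ≥ 16} = 12951 + 12951 = 25902.
#{M_24 ≥ 16} = #{S_24 ≥ 16} + #{S_24 ≥ 17} = 12951 + 2325 = 15276.
#{M_24 = 15} = 25902 - 15276 = 10626.
P(M_24 = 15) = 10626/16777216 = 5313/8388608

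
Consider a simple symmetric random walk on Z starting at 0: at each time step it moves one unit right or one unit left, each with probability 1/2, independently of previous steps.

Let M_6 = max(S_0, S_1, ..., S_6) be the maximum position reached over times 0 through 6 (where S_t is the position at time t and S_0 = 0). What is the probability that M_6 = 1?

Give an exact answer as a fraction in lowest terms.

Answer: 15/64

Derivation:
Let M_6 = max(S_0,...,S_6). Use the reflection principle: for j ≥ 1, #{paths with M_6 ≥ j} = #{S_6 ≥ j} + #{S_6 ≥ j+1}.
By reflection, #{M_6 ≥ 1} = #{S_6 ≥ 1} + #{S_6 ≥ 2} = 22 + 22 = 44.
#{M_6 ≥ 2} = #{S_6 ≥ 2} + #{S_6 ≥ 3} = 22 + 7 = 29.
#{M_6 = 1} = 44 - 29 = 15.
P(M_6 = 1) = 15/64 = 15/64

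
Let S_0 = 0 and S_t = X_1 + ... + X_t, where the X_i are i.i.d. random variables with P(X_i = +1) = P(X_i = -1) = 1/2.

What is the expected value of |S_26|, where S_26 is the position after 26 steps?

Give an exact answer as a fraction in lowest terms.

S_26 takes values m ≡ 0 (mod 2) with |m| ≤ 26; P(S_26=m) = C(26,(26+m)/2)/2^26.
Total paths: 2^26 = 67108864
Distribution: P(S=-26)=1/67108864, P(S=-24)=26/67108864, P(S=-22)=325/67108864, P(S=-20)=2600/67108864, P(S=-18)=14950/67108864, P(S=-16)=65780/67108864, P(S=-14)=230230/67108864, P(S=-12)=657800/67108864, P(S=-10)=1562275/67108864, P(S=-8)=3124550/67108864, P(S=-6)=5311735/67108864, P(S=-4)=7726160/67108864, P(S=-2)=9657700/67108864, P(S=0)=10400600/67108864, P(S=2)=9657700/67108864, P(S=4)=7726160/67108864, P(S=6)=5311735/67108864, P(S=8)=3124550/67108864, P(S=10)=1562275/67108864, P(S=12)=657800/67108864, P(S=14)=230230/67108864, P(S=16)=65780/67108864, P(S=18)=14950/67108864, P(S=20)=2600/67108864, P(S=22)=325/67108864, P(S=24)=26/67108864, P(S=26)=1/67108864
E[|S_26|] = Σ_m |m|·P(S_26=m) = 270415600/67108864 = 16900975/4194304

Answer: 16900975/4194304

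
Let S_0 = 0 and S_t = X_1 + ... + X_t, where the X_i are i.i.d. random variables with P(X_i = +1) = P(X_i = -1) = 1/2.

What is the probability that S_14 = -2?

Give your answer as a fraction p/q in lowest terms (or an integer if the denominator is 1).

To reach position -2 after 14 steps: need 6 steps of +1 and 8 of -1.
Favorable paths: C(14,6) = 3003
Total paths: 2^14 = 16384
P = 3003/16384 = 3003/16384

Answer: 3003/16384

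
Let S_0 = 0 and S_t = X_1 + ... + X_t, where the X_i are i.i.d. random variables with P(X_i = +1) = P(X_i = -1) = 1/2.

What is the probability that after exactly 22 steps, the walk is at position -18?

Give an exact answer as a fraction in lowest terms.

Answer: 231/4194304

Derivation:
To reach position -18 after 22 steps: need 2 steps of +1 and 20 of -1.
Favorable paths: C(22,2) = 231
Total paths: 2^22 = 4194304
P = 231/4194304 = 231/4194304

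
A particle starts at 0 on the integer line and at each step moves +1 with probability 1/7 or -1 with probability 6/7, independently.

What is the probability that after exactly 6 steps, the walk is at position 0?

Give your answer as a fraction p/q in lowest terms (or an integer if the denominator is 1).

To be at 0 after 6 steps: need exactly 3 steps of +1 and 3 of -1.
Number of such sequences: C(6,3) = 20
Each has probability (1/7)^3 · (6/7)^3 = 216/117649
P = 20 · 216/117649 = 4320/117649

Answer: 4320/117649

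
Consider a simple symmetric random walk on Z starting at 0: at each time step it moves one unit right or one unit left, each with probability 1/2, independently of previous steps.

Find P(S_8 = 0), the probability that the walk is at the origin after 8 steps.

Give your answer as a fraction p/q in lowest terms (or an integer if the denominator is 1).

Answer: 35/128

Derivation:
To return to 0 after 8 steps: need exactly 4 steps of +1 and 4 of -1.
Favorable paths: C(8,4) = 70
Total paths: 2^8 = 256
P = 70/256 = 35/128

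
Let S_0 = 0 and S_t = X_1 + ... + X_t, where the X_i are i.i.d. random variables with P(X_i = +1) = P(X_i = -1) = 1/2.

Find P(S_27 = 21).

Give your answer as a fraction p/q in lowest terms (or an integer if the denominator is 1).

To reach position 21 after 27 steps: need 24 steps of +1 and 3 of -1.
Favorable paths: C(27,24) = 2925
Total paths: 2^27 = 134217728
P = 2925/134217728 = 2925/134217728

Answer: 2925/134217728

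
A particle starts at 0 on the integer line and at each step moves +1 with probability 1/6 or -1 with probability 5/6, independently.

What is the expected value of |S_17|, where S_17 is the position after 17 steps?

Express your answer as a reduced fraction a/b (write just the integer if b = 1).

Answer: 5329605982097/470184984576

Derivation:
S_17 takes values m ≡ 1 (mod 2) with |m| ≤ 17; P(S_17=m) = C(17,(17+m)/2) · (1/6)^((17+m)/2) · (5/6)^((17-m)/2).
Distribution: P(S=-17)=762939453125/16926659444736, P(S=-15)=2593994140625/16926659444736, P(S=-13)=518798828125/2115832430592, P(S=-11)=518798828125/2115832430592, P(S=-9)=726318359375/4231664861184, P(S=-7)=377685546875/4231664861184, P(S=-5)=75537109375/2115832430592, P(S=-3)=23740234375/2115832430592, P(S=-1)=23740234375/8463329722368, P(S=1)=4748046875/8463329722368, P(S=3)=189921875/2115832430592, P(S=5)=24171875/2115832430592, P(S=7)=4834375/4231664861184, P(S=9)=371875/4231664861184, P(S=11)=10625/2115832430592, P(S=13)=425/2115832430592, P(S=15)=85/16926659444736, P(S=17)=1/16926659444736
E[|S_17|] = Σ_m |m|·P(S_17=m) = 5329605982097/470184984576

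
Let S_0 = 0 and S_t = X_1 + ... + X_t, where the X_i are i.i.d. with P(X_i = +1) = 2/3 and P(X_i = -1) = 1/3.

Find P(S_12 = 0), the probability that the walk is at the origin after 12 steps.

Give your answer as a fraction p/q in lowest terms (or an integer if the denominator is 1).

Answer: 19712/177147

Derivation:
To be at 0 after 12 steps: need exactly 6 steps of +1 and 6 of -1.
Number of such sequences: C(12,6) = 924
Each has probability (2/3)^6 · (1/3)^6 = 64/531441
P = 924 · 64/531441 = 19712/177147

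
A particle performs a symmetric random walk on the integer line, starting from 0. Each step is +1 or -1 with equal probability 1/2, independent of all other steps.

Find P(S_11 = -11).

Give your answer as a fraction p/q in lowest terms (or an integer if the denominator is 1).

To reach position -11 after 11 steps: need 0 steps of +1 and 11 of -1.
Favorable paths: C(11,0) = 1
Total paths: 2^11 = 2048
P = 1/2048 = 1/2048

Answer: 1/2048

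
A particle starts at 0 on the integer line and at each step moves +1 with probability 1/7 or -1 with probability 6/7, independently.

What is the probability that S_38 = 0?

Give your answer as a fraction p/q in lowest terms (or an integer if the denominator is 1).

To be at 0 after 38 steps: need exactly 19 steps of +1 and 19 of -1.
Number of such sequences: C(38,19) = 35345263800
Each has probability (1/7)^19 · (6/7)^19 = 609359740010496/129934811447123020117172145698449
P = 35345263800 · 609359740010496/129934811447123020117172145698449 = 3076854394252913698406400/18562115921017574302453163671207

Answer: 3076854394252913698406400/18562115921017574302453163671207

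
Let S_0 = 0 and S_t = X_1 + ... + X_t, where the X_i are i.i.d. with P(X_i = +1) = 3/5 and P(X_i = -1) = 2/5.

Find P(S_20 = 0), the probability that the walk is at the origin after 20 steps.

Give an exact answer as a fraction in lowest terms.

To be at 0 after 20 steps: need exactly 10 steps of +1 and 10 of -1.
Number of such sequences: C(20,10) = 184756
Each has probability (3/5)^10 · (2/5)^10 = 60466176/95367431640625
P = 184756 · 60466176/95367431640625 = 11171488813056/95367431640625

Answer: 11171488813056/95367431640625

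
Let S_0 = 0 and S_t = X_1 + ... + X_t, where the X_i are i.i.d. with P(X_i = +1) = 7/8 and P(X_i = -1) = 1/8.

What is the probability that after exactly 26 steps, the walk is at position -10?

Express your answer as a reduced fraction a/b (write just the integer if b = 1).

To reach position -10 after 26 steps: need 8 steps of +1 and 18 steps of -1.
Number of such sequences: C(26,8) = 1562275
Each has probability (7/8)^8 · (1/8)^18 = 5764801/302231454903657293676544
P = 1562275 · 5764801/302231454903657293676544 = 9006204482275/302231454903657293676544

Answer: 9006204482275/302231454903657293676544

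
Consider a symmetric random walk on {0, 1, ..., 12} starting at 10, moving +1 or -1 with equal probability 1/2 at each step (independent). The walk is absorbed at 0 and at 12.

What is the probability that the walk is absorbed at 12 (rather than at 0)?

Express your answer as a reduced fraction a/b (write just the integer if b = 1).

Answer: 5/6

Derivation:
Symmetric walk (p = 1/2): the harmonic-function argument gives P(hit 12 before 0 | start at 10) = a/N.
P = 10/12 = 5/6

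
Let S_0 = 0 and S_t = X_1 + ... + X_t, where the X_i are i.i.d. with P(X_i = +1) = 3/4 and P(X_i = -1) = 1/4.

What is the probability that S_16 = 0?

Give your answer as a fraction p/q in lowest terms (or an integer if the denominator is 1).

To be at 0 after 16 steps: need exactly 8 steps of +1 and 8 of -1.
Number of such sequences: C(16,8) = 12870
Each has probability (3/4)^8 · (1/4)^8 = 6561/4294967296
P = 12870 · 6561/4294967296 = 42220035/2147483648

Answer: 42220035/2147483648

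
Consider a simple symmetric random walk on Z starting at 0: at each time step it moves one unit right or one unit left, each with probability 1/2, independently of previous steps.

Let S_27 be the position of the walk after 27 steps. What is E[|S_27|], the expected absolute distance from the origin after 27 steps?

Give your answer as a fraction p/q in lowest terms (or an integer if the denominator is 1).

S_27 takes values m ≡ 1 (mod 2) with |m| ≤ 27; P(S_27=m) = C(27,(27+m)/2)/2^27.
Total paths: 2^27 = 134217728
Distribution: P(S=-27)=1/134217728, P(S=-25)=27/134217728, P(S=-23)=351/134217728, P(S=-21)=2925/134217728, P(S=-19)=17550/134217728, P(S=-17)=80730/134217728, P(S=-15)=296010/134217728, P(S=-13)=888030/134217728, P(S=-11)=2220075/134217728, P(S=-9)=4686825/134217728, P(S=-7)=8436285/134217728, P(S=-5)=13037895/134217728, P(S=-3)=17383860/134217728, P(S=-1)=20058300/134217728, P(S=1)=20058300/134217728, P(S=3)=17383860/134217728, P(S=5)=13037895/134217728, P(S=7)=8436285/134217728, P(S=9)=4686825/134217728, P(S=11)=2220075/134217728, P(S=13)=888030/134217728, P(S=15)=296010/134217728, P(S=17)=80730/134217728, P(S=19)=17550/134217728, P(S=21)=2925/134217728, P(S=23)=351/134217728, P(S=25)=27/134217728, P(S=27)=1/134217728
E[|S_27|] = Σ_m |m|·P(S_27=m) = 561632400/134217728 = 35102025/8388608

Answer: 35102025/8388608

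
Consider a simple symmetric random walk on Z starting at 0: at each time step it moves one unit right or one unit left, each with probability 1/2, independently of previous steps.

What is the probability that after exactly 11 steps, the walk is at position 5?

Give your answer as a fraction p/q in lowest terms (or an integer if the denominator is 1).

Answer: 165/2048

Derivation:
To reach position 5 after 11 steps: need 8 steps of +1 and 3 of -1.
Favorable paths: C(11,8) = 165
Total paths: 2^11 = 2048
P = 165/2048 = 165/2048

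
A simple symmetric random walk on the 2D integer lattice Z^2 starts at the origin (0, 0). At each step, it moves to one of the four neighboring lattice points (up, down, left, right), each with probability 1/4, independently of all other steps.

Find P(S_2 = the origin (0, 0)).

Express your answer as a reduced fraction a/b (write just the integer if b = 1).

Answer: 1/4

Derivation:
Let h be the number of horizontal steps (so 2-h are vertical). To end at (0,0) need (h+0)/2 right-steps and ((2-h)+0)/2 up-steps.
Sum over h with 0 ≤ h ≤ 2, h ≡ 0 (mod 2), 2-h ≡ 0 (mod 2):
h=0: C(2,0)·C(0,0)·C(2,1) = 1·1·2 = 2
h=2: C(2,2)·C(2,1)·C(0,0) = 1·2·1 = 2
Total favorable: 4
Total paths: 4^2 = 16
P = 4/16 = 1/4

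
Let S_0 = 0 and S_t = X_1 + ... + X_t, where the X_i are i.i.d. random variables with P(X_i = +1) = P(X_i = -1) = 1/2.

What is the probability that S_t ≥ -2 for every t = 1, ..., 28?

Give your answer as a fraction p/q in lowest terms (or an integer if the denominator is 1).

Answer: 14375115/33554432

Derivation:
Let f(t,s) = #length-t paths at position s with S_1..S_t all ≥ -2.
f(t,s) = f(t-1,s-1) + f(t-1,s+1) for s ≥ -2; f(t,s) = 0 for s < -2.
t=0: f(0,0)=1
t=1: f(1,-1)=1 f(1,1)=1
t=2: f(2,-2)=1 f(2,0)=2 f(2,2)=1
t=3: f(3,-1)=3 f(3,1)=3 f(3,3)=1
t=4: f(4,-2)=3 f(4,0)=6 f(4,2)=4 f(4,4)=1
t=5: f(5,-1)=9 f(5,1)=10 f(5,3)=5 f(5,5)=1
t=6: f(6,-2)=9 f(6,0)=19 f(6,2)=15 f(6,4)=6 f(6,6)=1
t=7: f(7,-1)=28 f(7,1)=34 f(7,3)=21 f(7,5)=7 f(7,7)=1
t=8: f(8,-2)=28 f(8,0)=62 f(8,2)=55 f(8,4)=28 f(8,6)=8 f(8,8)=1
t=9: f(9,-1)=90 f(9,1)=117 f(9,3)=83 f(9,5)=36 f(9,7)=9 f(9,9)=1
t=10: f(10,-2)=90 f(10,0)=207 f(10,2)=200 f(10,4)=119 f(10,6)=45 f(10,8)=10 f(10,10)=1
t=11: f(11,-1)=297 f(11,1)=407 f(11,3)=319 f(11,5)=164 f(11,7)=55 f(11,9)=11 f(11,11)=1
t=12: f(12,-2)=297 f(12,0)=704 f(12,2)=726 f(12,4)=483 f(12,6)=219 f(12,8)=66 f(12,10)=12 f(12,12)=1
t=13: f(13,-1)=1001 f(13,1)=1430 f(13,3)=1209 f(13,5)=702 f(13,7)=285 f(13,9)=78 f(13,11)=13 f(13,13)=1
t=14: f(14,-2)=1001 f(14,0)=2431 f(14,2)=2639 f(14,4)=1911 f(14,6)=987 f(14,8)=363 f(14,10)=91 f(14,12)=14 f(14,14)=1
t=15: f(15,-1)=3432 f(15,1)=5070 f(15,3)=4550 f(15,5)=2898 f(15,7)=1350 f(15,9)=454 f(15,11)=105 f(15,13)=15 f(15,15)=1
t=16: f(16,-2)=3432 f(16,0)=8502 f(16,2)=9620 f(16,4)=7448 f(16,6)=4248 f(16,8)=1804 f(16,10)=559 f(16,12)=120 f(16,14)=16 f(16,16)=1
t=17: f(17,-1)=11934 f(17,1)=18122 f(17,3)=17068 f(17,5)=11696 f(17,7)=6052 f(17,9)=2363 f(17,11)=679 f(17,13)=136 f(17,15)=17 f(17,17)=1
t=18: f(18,-2)=11934 f(18,0)=30056 f(18,2)=35190 f(18,4)=28764 f(18,6)=17748 f(18,8)=8415 f(18,10)=3042 f(18,12)=815 f(18,14)=153 f(18,16)=18 f(18,18)=1
t=19: f(19,-1)=41990 f(19,1)=65246 f(19,3)=63954 f(19,5)=46512 f(19,7)=26163 f(19,9)=11457 f(19,11)=3857 f(19,13)=968 f(19,15)=171 f(19,17)=19 f(19,19)=1
t=20: f(20,-2)=41990 f(20,0)=107236 f(20,2)=129200 f(20,4)=110466 f(20,6)=72675 f(20,8)=37620 f(20,10)=15314 f(20,12)=4825 f(20,14)=1139 f(20,16)=190 f(20,18)=20 f(20,20)=1
t=21: f(21,-1)=149226 f(21,1)=236436 f(21,3)=239666 f(21,5)=183141 f(21,7)=110295 f(21,9)=52934 f(21,11)=20139 f(21,13)=5964 f(21,15)=1329 f(21,17)=210 f(21,19)=21 f(21,21)=1
t=22: f(22,-2)=149226 f(22,0)=385662 f(22,2)=476102 f(22,4)=422807 f(22,6)=293436 f(22,8)=163229 f(22,10)=73073 f(22,12)=26103 f(22,14)=7293 f(22,16)=1539 f(22,18)=231 f(22,20)=22 f(22,22)=1
t=23: f(23,-1)=534888 f(23,1)=861764 f(23,3)=898909 f(23,5)=716243 f(23,7)=456665 f(23,9)=236302 f(23,11)=99176 f(23,13)=33396 f(23,15)=8832 f(23,17)=1770 f(23,19)=253 f(23,21)=23 f(23,23)=1
t=24: f(24,-2)=534888 f(24,0)=1396652 f(24,2)=1760673 f(24,4)=1615152 f(24,6)=1172908 f(24,8)=692967 f(24,10)=335478 f(24,12)=132572 f(24,14)=42228 f(24,16)=10602 f(24,18)=2023 f(24,20)=276 f(24,22)=24 f(24,24)=1
t=25: f(25,-1)=1931540 f(25,1)=3157325 f(25,3)=3375825 f(25,5)=2788060 f(25,7)=1865875 f(25,9)=1028445 f(25,11)=468050 f(25,13)=174800 f(25,15)=52830 f(25,17)=12625 f(25,19)=2299 f(25,21)=300 f(25,23)=25 f(25,25)=1
t=26: f(26,-2)=1931540 f(26,0)=5088865 f(26,2)=6533150 f(26,4)=6163885 f(26,6)=4653935 f(26,8)=2894320 f(26,10)=1496495 f(26,12)=642850 f(26,14)=227630 f(26,16)=65455 f(26,18)=14924 f(26,20)=2599 f(26,22)=325 f(26,24)=26 f(26,26)=1
t=27: f(27,-1)=7020405 f(27,1)=11622015 f(27,3)=12697035 f(27,5)=10817820 f(27,7)=7548255 f(27,9)=4390815 f(27,11)=2139345 f(27,13)=870480 f(27,15)=293085 f(27,17)=80379 f(27,19)=17523 f(27,21)=2924 f(27,23)=351 f(27,25)=27 f(27,27)=1
t=28: f(28,-2)=7020405 f(28,0)=18642420 f(28,2)=24319050 f(28,4)=23514855 f(28,6)=18366075 f(28,8)=11939070 f(28,10)=6530160 f(28,12)=3009825 f(28,14)=1163565 f(28,16)=373464 f(28,18)=97902 f(28,20)=20447 f(28,22)=3275 f(28,24)=378 f(28,26)=28 f(28,28)=1
Σ_s f(28,s) = 115000920
P = 115000920/268435456 = 14375115/33554432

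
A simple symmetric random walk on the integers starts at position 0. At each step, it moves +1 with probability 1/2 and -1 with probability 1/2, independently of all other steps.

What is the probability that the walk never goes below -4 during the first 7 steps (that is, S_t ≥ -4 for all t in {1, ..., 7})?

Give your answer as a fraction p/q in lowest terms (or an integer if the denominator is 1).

Let f(t,s) = #length-t paths at position s with S_1..S_t all ≥ -4.
f(t,s) = f(t-1,s-1) + f(t-1,s+1) for s ≥ -4; f(t,s) = 0 for s < -4.
t=0: f(0,0)=1
t=1: f(1,-1)=1 f(1,1)=1
t=2: f(2,-2)=1 f(2,0)=2 f(2,2)=1
t=3: f(3,-3)=1 f(3,-1)=3 f(3,1)=3 f(3,3)=1
t=4: f(4,-4)=1 f(4,-2)=4 f(4,0)=6 f(4,2)=4 f(4,4)=1
t=5: f(5,-3)=5 f(5,-1)=10 f(5,1)=10 f(5,3)=5 f(5,5)=1
t=6: f(6,-4)=5 f(6,-2)=15 f(6,0)=20 f(6,2)=15 f(6,4)=6 f(6,6)=1
t=7: f(7,-3)=20 f(7,-1)=35 f(7,1)=35 f(7,3)=21 f(7,5)=7 f(7,7)=1
Σ_s f(7,s) = 119
P = 119/128 = 119/128

Answer: 119/128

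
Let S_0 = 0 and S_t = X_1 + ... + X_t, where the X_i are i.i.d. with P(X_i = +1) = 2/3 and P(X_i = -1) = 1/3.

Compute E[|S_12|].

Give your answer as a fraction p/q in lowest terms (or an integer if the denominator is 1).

Answer: 257372/59049

Derivation:
S_12 takes values m ≡ 0 (mod 2) with |m| ≤ 12; P(S_12=m) = C(12,(12+m)/2) · (2/3)^((12+m)/2) · (1/3)^((12-m)/2).
Distribution: P(S=-12)=1/531441, P(S=-10)=8/177147, P(S=-8)=88/177147, P(S=-6)=1760/531441, P(S=-4)=880/59049, P(S=-2)=2816/59049, P(S=0)=19712/177147, P(S=2)=11264/59049, P(S=4)=14080/59049, P(S=6)=112640/531441, P(S=8)=22528/177147, P(S=10)=8192/177147, P(S=12)=4096/531441
E[|S_12|] = Σ_m |m|·P(S_12=m) = 257372/59049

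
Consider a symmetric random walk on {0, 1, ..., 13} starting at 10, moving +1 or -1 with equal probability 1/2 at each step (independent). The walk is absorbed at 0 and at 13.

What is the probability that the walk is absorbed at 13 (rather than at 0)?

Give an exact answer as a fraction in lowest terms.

Answer: 10/13

Derivation:
Symmetric walk (p = 1/2): the harmonic-function argument gives P(hit 13 before 0 | start at 10) = a/N.
P = 10/13 = 10/13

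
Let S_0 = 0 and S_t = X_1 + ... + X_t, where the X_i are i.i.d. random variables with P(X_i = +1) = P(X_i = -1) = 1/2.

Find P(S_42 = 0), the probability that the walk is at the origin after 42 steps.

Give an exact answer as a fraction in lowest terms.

To return to 0 after 42 steps: need exactly 21 steps of +1 and 21 of -1.
Favorable paths: C(42,21) = 538257874440
Total paths: 2^42 = 4398046511104
P = 538257874440/4398046511104 = 67282234305/549755813888

Answer: 67282234305/549755813888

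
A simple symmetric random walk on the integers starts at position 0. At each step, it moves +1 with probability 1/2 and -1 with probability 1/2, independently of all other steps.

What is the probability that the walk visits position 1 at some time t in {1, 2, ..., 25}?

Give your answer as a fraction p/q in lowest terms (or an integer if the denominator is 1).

Answer: 7088533/8388608

Derivation:
Count via complement. Let g(t,s) = #length-t paths at position s with S_1..S_t all ≠ 1.
g(t,s) = g(t-1,s-1) + g(t-1,s+1) for s ≠ 1; g(t,1) = 0.
t=0: g(0,0)=1
t=1: g(1,-1)=1
t=2: g(2,-2)=1 g(2,0)=1
t=3: g(3,-3)=1 g(3,-1)=2
t=4: g(4,-4)=1 g(4,-2)=3 g(4,0)=2
t=5: g(5,-5)=1 g(5,-3)=4 g(5,-1)=5
t=6: g(6,-6)=1 g(6,-4)=5 g(6,-2)=9 g(6,0)=5
t=7: g(7,-7)=1 g(7,-5)=6 g(7,-3)=14 g(7,-1)=14
t=8: g(8,-8)=1 g(8,-6)=7 g(8,-4)=20 g(8,-2)=28 g(8,0)=14
t=9: g(9,-9)=1 g(9,-7)=8 g(9,-5)=27 g(9,-3)=48 g(9,-1)=42
t=10: g(10,-10)=1 g(10,-8)=9 g(10,-6)=35 g(10,-4)=75 g(10,-2)=90 g(10,0)=42
t=11: g(11,-11)=1 g(11,-9)=10 g(11,-7)=44 g(11,-5)=110 g(11,-3)=165 g(11,-1)=132
t=12: g(12,-12)=1 g(12,-10)=11 g(12,-8)=54 g(12,-6)=154 g(12,-4)=275 g(12,-2)=297 g(12,0)=132
t=13: g(13,-13)=1 g(13,-11)=12 g(13,-9)=65 g(13,-7)=208 g(13,-5)=429 g(13,-3)=572 g(13,-1)=429
t=14: g(14,-14)=1 g(14,-12)=13 g(14,-10)=77 g(14,-8)=273 g(14,-6)=637 g(14,-4)=1001 g(14,-2)=1001 g(14,0)=429
t=15: g(15,-15)=1 g(15,-13)=14 g(15,-11)=90 g(15,-9)=350 g(15,-7)=910 g(15,-5)=1638 g(15,-3)=2002 g(15,-1)=1430
t=16: g(16,-16)=1 g(16,-14)=15 g(16,-12)=104 g(16,-10)=440 g(16,-8)=1260 g(16,-6)=2548 g(16,-4)=3640 g(16,-2)=3432 g(16,0)=1430
t=17: g(17,-17)=1 g(17,-15)=16 g(17,-13)=119 g(17,-11)=544 g(17,-9)=1700 g(17,-7)=3808 g(17,-5)=6188 g(17,-3)=7072 g(17,-1)=4862
t=18: g(18,-18)=1 g(18,-16)=17 g(18,-14)=135 g(18,-12)=663 g(18,-10)=2244 g(18,-8)=5508 g(18,-6)=9996 g(18,-4)=13260 g(18,-2)=11934 g(18,0)=4862
t=19: g(19,-19)=1 g(19,-17)=18 g(19,-15)=152 g(19,-13)=798 g(19,-11)=2907 g(19,-9)=7752 g(19,-7)=15504 g(19,-5)=23256 g(19,-3)=25194 g(19,-1)=16796
t=20: g(20,-20)=1 g(20,-18)=19 g(20,-16)=170 g(20,-14)=950 g(20,-12)=3705 g(20,-10)=10659 g(20,-8)=23256 g(20,-6)=38760 g(20,-4)=48450 g(20,-2)=41990 g(20,0)=16796
t=21: g(21,-21)=1 g(21,-19)=20 g(21,-17)=189 g(21,-15)=1120 g(21,-13)=4655 g(21,-11)=14364 g(21,-9)=33915 g(21,-7)=62016 g(21,-5)=87210 g(21,-3)=90440 g(21,-1)=58786
t=22: g(22,-22)=1 g(22,-20)=21 g(22,-18)=209 g(22,-16)=1309 g(22,-14)=5775 g(22,-12)=19019 g(22,-10)=48279 g(22,-8)=95931 g(22,-6)=149226 g(22,-4)=177650 g(22,-2)=149226 g(22,0)=58786
t=23: g(23,-23)=1 g(23,-21)=22 g(23,-19)=230 g(23,-17)=1518 g(23,-15)=7084 g(23,-13)=24794 g(23,-11)=67298 g(23,-9)=144210 g(23,-7)=245157 g(23,-5)=326876 g(23,-3)=326876 g(23,-1)=208012
t=24: g(24,-24)=1 g(24,-22)=23 g(24,-20)=252 g(24,-18)=1748 g(24,-16)=8602 g(24,-14)=31878 g(24,-12)=92092 g(24,-10)=211508 g(24,-8)=389367 g(24,-6)=572033 g(24,-4)=653752 g(24,-2)=534888 g(24,0)=208012
t=25: g(25,-25)=1 g(25,-23)=24 g(25,-21)=275 g(25,-19)=2000 g(25,-17)=10350 g(25,-15)=40480 g(25,-13)=123970 g(25,-11)=303600 g(25,-9)=600875 g(25,-7)=961400 g(25,-5)=1225785 g(25,-3)=1188640 g(25,-1)=742900
Paths never hitting 1: Σ_s g(25,s) = 5200300
Paths hitting 1: 2^25 - 5200300 = 28354132
P = 28354132/33554432 = 7088533/8388608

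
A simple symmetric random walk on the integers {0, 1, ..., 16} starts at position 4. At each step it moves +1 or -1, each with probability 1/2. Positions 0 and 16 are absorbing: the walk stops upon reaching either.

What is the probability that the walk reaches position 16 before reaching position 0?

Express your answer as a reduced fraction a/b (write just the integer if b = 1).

Symmetric walk (p = 1/2): the harmonic-function argument gives P(hit 16 before 0 | start at 4) = a/N.
P = 4/16 = 1/4

Answer: 1/4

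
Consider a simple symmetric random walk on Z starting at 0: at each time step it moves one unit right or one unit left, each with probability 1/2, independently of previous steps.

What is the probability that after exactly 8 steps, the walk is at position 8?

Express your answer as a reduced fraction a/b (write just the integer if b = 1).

To reach position 8 after 8 steps: need 8 steps of +1 and 0 of -1.
Favorable paths: C(8,8) = 1
Total paths: 2^8 = 256
P = 1/256 = 1/256

Answer: 1/256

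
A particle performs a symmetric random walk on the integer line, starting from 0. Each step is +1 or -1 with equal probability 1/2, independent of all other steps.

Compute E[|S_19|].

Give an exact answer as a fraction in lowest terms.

Answer: 230945/65536

Derivation:
S_19 takes values m ≡ 1 (mod 2) with |m| ≤ 19; P(S_19=m) = C(19,(19+m)/2)/2^19.
Total paths: 2^19 = 524288
Distribution: P(S=-19)=1/524288, P(S=-17)=19/524288, P(S=-15)=171/524288, P(S=-13)=969/524288, P(S=-11)=3876/524288, P(S=-9)=11628/524288, P(S=-7)=27132/524288, P(S=-5)=50388/524288, P(S=-3)=75582/524288, P(S=-1)=92378/524288, P(S=1)=92378/524288, P(S=3)=75582/524288, P(S=5)=50388/524288, P(S=7)=27132/524288, P(S=9)=11628/524288, P(S=11)=3876/524288, P(S=13)=969/524288, P(S=15)=171/524288, P(S=17)=19/524288, P(S=19)=1/524288
E[|S_19|] = Σ_m |m|·P(S_19=m) = 1847560/524288 = 230945/65536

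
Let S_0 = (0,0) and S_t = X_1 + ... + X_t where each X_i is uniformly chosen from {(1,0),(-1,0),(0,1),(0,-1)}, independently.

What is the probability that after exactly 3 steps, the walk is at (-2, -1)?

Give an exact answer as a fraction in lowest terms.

Let h be the number of horizontal steps (so 3-h are vertical). To end at (-2,-1) need (h-2)/2 right-steps and ((3-h)-1)/2 up-steps.
Sum over h with 2 ≤ h ≤ 2, h ≡ 0 (mod 2), 3-h ≡ 1 (mod 2):
h=2: C(3,2)·C(2,0)·C(1,0) = 3·1·1 = 3
Total favorable: 3
Total paths: 4^3 = 64
P = 3/64 = 3/64

Answer: 3/64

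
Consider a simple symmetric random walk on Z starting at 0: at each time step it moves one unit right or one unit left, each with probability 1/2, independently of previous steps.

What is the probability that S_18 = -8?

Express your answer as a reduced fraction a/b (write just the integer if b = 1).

To reach position -8 after 18 steps: need 5 steps of +1 and 13 of -1.
Favorable paths: C(18,5) = 8568
Total paths: 2^18 = 262144
P = 8568/262144 = 1071/32768

Answer: 1071/32768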